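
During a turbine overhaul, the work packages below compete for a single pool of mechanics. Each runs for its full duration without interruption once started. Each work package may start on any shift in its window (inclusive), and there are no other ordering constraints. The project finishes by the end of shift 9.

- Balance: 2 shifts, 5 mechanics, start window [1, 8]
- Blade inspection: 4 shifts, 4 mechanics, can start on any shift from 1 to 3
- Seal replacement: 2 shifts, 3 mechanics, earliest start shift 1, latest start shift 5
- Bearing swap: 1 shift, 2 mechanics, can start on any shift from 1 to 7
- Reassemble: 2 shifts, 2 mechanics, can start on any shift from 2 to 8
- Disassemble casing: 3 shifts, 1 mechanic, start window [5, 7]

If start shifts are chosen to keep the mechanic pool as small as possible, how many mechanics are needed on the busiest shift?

Early-start (Balance@1, Blade inspection@1, Seal replacement@1, Bearing swap@1, Reassemble@2, Disassemble casing@5) gives peak 14: s1:14  s2:14  s3:6  s4:4  s5:1  s6:1  s7:1  s8:0  s9:0.
Shift Balance→7, Seal replacement→5.
Schedule Balance@7, Blade inspection@1, Seal replacement@5, Bearing swap@1, Reassemble@2, Disassemble casing@5: s1:6  s2:6  s3:6  s4:4  s5:4  s6:4  s7:6  s8:5  s9:0 — peak 6.

6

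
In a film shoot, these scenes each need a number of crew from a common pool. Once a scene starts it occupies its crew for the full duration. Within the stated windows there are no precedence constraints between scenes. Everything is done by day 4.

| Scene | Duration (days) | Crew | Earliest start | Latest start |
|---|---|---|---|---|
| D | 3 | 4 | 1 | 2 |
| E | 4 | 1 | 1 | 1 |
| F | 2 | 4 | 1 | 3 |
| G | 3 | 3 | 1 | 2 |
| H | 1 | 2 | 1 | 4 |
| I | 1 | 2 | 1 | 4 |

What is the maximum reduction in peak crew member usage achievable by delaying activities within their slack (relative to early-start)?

Early-start peak: d1:16  d2:12  d3:8  d4:1 ⇒ 16.
Leveled (D@1, E@1, F@1, G@1, H@3, I@3): d1:12  d2:12  d3:12  d4:1 ⇒ 12.
Reduction 16 − 12 = 4.

4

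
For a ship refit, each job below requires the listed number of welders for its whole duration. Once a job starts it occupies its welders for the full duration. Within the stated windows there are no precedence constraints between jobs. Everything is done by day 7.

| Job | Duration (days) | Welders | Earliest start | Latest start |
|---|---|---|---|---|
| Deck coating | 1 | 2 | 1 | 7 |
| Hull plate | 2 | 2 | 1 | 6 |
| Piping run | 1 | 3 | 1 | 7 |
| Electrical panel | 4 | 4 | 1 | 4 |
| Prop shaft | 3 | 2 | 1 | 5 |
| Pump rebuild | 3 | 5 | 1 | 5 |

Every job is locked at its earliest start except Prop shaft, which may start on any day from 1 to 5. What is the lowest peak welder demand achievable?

16

Prop shaft@1: d1:18  d2:13  d3:11  d4:4  d5:0  d6:0  d7:0 → peak 18
Prop shaft@2: d1:16  d2:13  d3:11  d4:6  d5:0  d6:0  d7:0 → peak 16
Prop shaft@3: d1:16  d2:11  d3:11  d4:6  d5:2  d6:0  d7:0 → peak 16
Prop shaft@4: d1:16  d2:11  d3:9  d4:6  d5:2  d6:2  d7:0 → peak 16
Prop shaft@5: d1:16  d2:11  d3:9  d4:4  d5:2  d6:2  d7:2 → peak 16
Best is Prop shaft@2, peak 16.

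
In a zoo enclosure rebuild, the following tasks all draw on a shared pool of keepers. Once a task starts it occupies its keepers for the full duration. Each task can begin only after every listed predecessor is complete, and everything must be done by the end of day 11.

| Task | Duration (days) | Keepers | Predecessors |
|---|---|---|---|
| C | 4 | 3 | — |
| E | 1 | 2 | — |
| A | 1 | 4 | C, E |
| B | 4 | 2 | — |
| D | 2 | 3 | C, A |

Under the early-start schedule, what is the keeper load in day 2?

At early start, day 2 has: C, B.
Demand: 3 + 2 = 5.

5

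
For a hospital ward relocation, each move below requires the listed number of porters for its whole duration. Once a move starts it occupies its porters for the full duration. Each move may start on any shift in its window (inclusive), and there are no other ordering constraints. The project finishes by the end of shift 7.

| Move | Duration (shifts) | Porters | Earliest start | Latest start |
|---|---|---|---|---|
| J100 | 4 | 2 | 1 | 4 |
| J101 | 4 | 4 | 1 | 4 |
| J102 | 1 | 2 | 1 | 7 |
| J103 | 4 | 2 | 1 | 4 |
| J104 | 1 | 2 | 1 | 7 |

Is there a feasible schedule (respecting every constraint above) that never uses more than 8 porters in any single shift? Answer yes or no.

yes

Schedule J100@1, J101@1, J102@1, J103@2, J104@5: s1:8  s2:8  s3:8  s4:8  s5:4  s6:0  s7:0 — peak 8 ≤ 8.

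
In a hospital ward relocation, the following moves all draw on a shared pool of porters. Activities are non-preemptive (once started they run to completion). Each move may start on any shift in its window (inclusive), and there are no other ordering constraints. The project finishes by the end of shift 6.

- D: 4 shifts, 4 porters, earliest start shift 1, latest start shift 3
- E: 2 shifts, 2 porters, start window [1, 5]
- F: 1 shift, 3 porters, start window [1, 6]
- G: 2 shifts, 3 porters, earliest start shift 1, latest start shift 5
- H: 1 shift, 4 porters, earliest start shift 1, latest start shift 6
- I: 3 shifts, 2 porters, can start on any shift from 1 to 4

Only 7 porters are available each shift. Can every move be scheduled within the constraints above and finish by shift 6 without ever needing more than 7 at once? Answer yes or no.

Schedule D@1, E@5, F@5, G@1, H@6, I@3: s1:7  s2:7  s3:6  s4:6  s5:7  s6:6 — peak 7 ≤ 7.

yes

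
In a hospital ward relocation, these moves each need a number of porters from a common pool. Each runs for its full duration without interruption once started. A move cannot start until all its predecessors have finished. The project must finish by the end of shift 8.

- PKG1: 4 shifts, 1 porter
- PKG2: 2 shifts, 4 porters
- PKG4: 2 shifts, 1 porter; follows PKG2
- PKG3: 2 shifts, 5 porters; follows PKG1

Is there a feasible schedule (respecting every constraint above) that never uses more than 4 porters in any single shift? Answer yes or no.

no

The minimum achievable peak is 5; 4 < 5, so no feasible schedule stays within the cap.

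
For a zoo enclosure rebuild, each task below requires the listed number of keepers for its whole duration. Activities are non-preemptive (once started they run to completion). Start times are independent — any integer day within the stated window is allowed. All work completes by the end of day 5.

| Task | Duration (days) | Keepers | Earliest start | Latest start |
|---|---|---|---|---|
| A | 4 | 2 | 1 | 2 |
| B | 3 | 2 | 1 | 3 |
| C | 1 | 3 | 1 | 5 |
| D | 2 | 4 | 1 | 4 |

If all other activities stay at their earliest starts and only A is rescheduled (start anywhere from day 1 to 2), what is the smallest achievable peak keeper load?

A@1: d1:11  d2:8  d3:4  d4:2  d5:0 → peak 11
A@2: d1:9  d2:8  d3:4  d4:2  d5:2 → peak 9
Best is A@2, peak 9.

9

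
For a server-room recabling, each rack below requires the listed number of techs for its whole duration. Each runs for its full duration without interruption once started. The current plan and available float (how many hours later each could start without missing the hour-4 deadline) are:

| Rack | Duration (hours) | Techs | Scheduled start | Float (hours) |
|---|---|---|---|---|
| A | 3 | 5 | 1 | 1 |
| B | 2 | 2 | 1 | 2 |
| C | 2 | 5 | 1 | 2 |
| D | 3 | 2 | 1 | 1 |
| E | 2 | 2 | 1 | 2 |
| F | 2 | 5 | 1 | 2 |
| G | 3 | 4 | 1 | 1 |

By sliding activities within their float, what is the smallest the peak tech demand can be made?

18

Early-start (A@1, B@1, C@1, D@1, E@1, F@1, G@1) gives peak 25: h1:25  h2:25  h3:11  h4:0.
Shift E→3, F→3.
Schedule A@1, B@1, C@1, D@1, E@3, F@3, G@1: h1:18  h2:18  h3:18  h4:7 — peak 18.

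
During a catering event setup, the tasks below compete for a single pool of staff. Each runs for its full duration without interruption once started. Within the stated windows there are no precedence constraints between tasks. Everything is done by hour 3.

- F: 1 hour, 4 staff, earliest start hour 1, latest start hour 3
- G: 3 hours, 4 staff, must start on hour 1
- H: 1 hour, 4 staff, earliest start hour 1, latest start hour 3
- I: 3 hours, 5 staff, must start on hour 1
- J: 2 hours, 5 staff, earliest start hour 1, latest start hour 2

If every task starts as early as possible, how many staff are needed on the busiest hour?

22

Early-start schedule: F@1, G@1, H@1, I@1, J@1.
Load per hour: hour 1: 22, hour 2: 14, hour 3: 9.
Peak is 22.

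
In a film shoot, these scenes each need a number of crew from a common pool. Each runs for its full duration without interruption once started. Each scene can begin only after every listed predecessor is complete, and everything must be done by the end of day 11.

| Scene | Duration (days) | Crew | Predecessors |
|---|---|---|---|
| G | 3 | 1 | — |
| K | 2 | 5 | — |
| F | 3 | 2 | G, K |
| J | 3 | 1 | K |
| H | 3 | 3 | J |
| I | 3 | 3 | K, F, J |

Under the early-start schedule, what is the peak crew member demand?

Early-start schedule: G@1, K@1, F@4, J@3, H@6, I@7.
Load per day: day 1: 6, day 2: 6, day 3: 2, day 4: 3, day 5: 3, day 6: 5, day 7: 6, day 8: 6, day 9: 3, day 10: 0, day 11: 0.
Peak is 6.

6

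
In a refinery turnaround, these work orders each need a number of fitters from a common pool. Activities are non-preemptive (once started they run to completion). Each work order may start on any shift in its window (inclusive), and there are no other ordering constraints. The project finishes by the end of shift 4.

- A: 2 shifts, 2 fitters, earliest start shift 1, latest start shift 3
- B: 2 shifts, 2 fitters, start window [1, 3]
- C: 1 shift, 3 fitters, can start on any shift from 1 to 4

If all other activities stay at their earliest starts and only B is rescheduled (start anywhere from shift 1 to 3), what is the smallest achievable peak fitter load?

5

B@1: s1:7  s2:4  s3:0  s4:0 → peak 7
B@2: s1:5  s2:4  s3:2  s4:0 → peak 5
B@3: s1:5  s2:2  s3:2  s4:2 → peak 5
Best is B@2, peak 5.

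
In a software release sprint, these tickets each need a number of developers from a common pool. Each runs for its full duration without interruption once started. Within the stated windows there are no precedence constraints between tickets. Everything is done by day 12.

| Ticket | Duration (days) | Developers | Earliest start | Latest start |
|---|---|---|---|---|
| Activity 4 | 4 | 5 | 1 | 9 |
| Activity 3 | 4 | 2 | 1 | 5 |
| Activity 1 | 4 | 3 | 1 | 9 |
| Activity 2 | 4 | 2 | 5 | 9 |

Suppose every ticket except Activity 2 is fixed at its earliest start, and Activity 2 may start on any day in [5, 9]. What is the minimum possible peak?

10

Activity 2@5: d1:10  d2:10  d3:10  d4:10  d5:2  d6:2  d7:2  d8:2  d9:0  d10:0  d11:0  d12:0 → peak 10
Activity 2@6: d1:10  d2:10  d3:10  d4:10  d5:0  d6:2  d7:2  d8:2  d9:2  d10:0  d11:0  d12:0 → peak 10
Activity 2@7: d1:10  d2:10  d3:10  d4:10  d5:0  d6:0  d7:2  d8:2  d9:2  d10:2  d11:0  d12:0 → peak 10
Activity 2@8: d1:10  d2:10  d3:10  d4:10  d5:0  d6:0  d7:0  d8:2  d9:2  d10:2  d11:2  d12:0 → peak 10
Activity 2@9: d1:10  d2:10  d3:10  d4:10  d5:0  d6:0  d7:0  d8:0  d9:2  d10:2  d11:2  d12:2 → peak 10
Best is Activity 2@5, peak 10.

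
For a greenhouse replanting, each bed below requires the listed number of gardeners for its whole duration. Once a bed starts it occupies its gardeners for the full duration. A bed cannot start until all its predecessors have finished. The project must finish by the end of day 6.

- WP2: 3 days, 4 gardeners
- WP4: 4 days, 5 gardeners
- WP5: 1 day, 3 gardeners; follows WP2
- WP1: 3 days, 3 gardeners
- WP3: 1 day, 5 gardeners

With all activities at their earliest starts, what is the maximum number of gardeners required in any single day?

Early-start schedule: WP2@1, WP4@1, WP5@4, WP1@1, WP3@1.
Load per day: day 1: 17, day 2: 12, day 3: 12, day 4: 8, day 5: 0, day 6: 0.
Peak is 17.

17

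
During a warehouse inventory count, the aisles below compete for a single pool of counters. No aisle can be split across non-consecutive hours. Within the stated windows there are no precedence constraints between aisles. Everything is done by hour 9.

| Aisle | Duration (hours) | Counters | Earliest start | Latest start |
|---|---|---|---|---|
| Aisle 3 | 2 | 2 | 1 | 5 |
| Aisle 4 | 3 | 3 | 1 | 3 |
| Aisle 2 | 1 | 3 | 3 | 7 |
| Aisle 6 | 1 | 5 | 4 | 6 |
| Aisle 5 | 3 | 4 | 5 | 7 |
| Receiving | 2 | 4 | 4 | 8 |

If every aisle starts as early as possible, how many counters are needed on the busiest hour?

Early-start schedule: Aisle 3@1, Aisle 4@1, Aisle 2@3, Aisle 6@4, Aisle 5@5, Receiving@4.
Load per hour: hour 1: 5, hour 2: 5, hour 3: 6, hour 4: 9, hour 5: 8, hour 6: 4, hour 7: 4, hour 8: 0, hour 9: 0.
Peak is 9.

9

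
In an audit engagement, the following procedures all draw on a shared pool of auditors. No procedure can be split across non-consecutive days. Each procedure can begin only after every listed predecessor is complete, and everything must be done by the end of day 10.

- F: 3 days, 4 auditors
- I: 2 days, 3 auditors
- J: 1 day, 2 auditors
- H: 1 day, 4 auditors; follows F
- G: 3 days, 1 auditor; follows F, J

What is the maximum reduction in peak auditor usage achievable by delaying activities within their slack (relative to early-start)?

Early-start peak: d1:9  d2:7  d3:4  d4:5  d5:1  d6:1  d7:0  d8:0  d9:0  d10:0 ⇒ 9.
Leveled (F@1, I@4, J@6, H@7, G@8): d1:4  d2:4  d3:4  d4:3  d5:3  d6:2  d7:4  d8:1  d9:1  d10:1 ⇒ 4.
Reduction 9 − 4 = 5.

5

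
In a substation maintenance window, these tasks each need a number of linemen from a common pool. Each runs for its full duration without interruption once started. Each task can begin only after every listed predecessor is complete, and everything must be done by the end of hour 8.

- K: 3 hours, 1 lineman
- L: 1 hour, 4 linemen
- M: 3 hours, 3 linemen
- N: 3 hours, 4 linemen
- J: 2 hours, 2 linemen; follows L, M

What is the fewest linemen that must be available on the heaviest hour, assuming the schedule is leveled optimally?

6

Early-start (K@1, L@1, M@1, N@1, J@4) gives peak 12: h1:12  h2:8  h3:8  h4:2  h5:2  h6:0  h7:0  h8:0.
Shift M→2, N→5, J→5.
Schedule K@1, L@1, M@2, N@5, J@5: h1:5  h2:4  h3:4  h4:3  h5:6  h6:6  h7:4  h8:0 — peak 6.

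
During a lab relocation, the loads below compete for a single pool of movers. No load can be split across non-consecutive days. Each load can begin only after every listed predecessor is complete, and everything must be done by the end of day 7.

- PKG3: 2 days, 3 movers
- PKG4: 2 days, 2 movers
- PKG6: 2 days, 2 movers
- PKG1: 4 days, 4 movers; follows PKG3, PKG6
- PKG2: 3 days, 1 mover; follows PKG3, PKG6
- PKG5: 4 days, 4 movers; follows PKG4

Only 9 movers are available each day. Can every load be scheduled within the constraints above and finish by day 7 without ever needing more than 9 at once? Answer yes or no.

yes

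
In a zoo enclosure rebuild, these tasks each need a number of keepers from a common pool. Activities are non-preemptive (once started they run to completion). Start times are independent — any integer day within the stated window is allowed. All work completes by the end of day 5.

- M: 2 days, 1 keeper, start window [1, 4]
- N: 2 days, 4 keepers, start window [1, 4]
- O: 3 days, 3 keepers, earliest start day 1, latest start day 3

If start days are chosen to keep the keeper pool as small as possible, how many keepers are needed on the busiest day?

4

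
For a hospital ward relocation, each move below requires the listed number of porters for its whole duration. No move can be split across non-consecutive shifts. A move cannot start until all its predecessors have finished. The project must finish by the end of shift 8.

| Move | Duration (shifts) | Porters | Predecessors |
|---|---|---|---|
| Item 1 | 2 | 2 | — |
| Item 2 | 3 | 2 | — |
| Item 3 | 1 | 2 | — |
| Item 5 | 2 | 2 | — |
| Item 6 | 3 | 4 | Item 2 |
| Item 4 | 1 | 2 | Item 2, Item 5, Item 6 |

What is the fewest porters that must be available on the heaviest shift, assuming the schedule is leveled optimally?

4

Early-start (Item 1@1, Item 2@1, Item 3@1, Item 5@1, Item 6@4, Item 4@7) gives peak 8: s1:8  s2:6  s3:2  s4:4  s5:4  s6:4  s7:2  s8:0.
Shift Item 3→4, Item 5→3, Item 6→5, Item 4→8.
Schedule Item 1@1, Item 2@1, Item 3@4, Item 5@3, Item 6@5, Item 4@8: s1:4  s2:4  s3:4  s4:4  s5:4  s6:4  s7:4  s8:2 — peak 4.
Total porter-shifts = 30 over 8 shifts ⇒ peak ≥ ⌈30/8⌉ = 4, so 4 is optimal.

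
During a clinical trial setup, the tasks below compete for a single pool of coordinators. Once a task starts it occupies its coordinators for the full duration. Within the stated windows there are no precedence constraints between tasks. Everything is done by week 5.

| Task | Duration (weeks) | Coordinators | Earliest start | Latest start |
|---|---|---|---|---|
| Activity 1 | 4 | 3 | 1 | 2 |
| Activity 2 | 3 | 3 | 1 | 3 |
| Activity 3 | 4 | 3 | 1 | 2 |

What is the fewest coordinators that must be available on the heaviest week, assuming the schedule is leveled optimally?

9

Schedule Activity 1@1, Activity 2@1, Activity 3@1: w1:9  w2:9  w3:9  w4:6  w5:0 — peak 9.
No arrangement of the 12 feasible schedules does better.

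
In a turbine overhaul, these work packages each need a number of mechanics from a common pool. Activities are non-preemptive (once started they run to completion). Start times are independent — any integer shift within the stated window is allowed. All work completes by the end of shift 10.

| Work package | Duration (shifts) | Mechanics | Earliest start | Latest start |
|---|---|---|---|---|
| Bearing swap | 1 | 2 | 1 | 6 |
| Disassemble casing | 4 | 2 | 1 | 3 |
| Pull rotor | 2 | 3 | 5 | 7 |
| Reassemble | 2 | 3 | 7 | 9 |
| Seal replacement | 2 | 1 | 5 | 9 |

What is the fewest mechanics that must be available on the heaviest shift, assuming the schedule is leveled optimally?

3

Early-start (Bearing swap@1, Disassemble casing@1, Pull rotor@5, Reassemble@7, Seal replacement@5) gives peak 4: s1:4  s2:2  s3:2  s4:2  s5:4  s6:4  s7:3  s8:3  s9:0  s10:0.
Shift Disassemble casing→2, Pull rotor→7, Reassemble→9.
Schedule Bearing swap@1, Disassemble casing@2, Pull rotor@7, Reassemble@9, Seal replacement@5: s1:2  s2:2  s3:2  s4:2  s5:3  s6:1  s7:3  s8:3  s9:3  s10:3 — peak 3.
Total mechanic-shifts = 24 over 10 shifts ⇒ peak ≥ ⌈24/10⌉ = 3, so 3 is optimal.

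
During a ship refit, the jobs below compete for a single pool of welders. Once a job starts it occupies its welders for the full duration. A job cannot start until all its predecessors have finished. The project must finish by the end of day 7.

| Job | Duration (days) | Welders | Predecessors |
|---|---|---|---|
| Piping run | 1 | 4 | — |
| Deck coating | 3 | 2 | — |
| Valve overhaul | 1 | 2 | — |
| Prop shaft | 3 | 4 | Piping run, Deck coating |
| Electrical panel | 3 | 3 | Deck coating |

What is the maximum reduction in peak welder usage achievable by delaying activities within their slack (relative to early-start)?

1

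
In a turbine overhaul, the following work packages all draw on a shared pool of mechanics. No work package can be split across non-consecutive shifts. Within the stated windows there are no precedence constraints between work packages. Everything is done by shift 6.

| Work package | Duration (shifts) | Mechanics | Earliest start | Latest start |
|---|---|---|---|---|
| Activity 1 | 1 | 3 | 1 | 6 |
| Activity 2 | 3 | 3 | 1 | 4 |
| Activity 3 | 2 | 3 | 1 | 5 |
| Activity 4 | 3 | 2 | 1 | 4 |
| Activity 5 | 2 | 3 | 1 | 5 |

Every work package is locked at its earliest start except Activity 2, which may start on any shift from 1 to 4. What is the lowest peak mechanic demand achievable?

Activity 2@1: s1:14  s2:11  s3:5  s4:0  s5:0  s6:0 → peak 14
Activity 2@2: s1:11  s2:11  s3:5  s4:3  s5:0  s6:0 → peak 11
Activity 2@3: s1:11  s2:8  s3:5  s4:3  s5:3  s6:0 → peak 11
Activity 2@4: s1:11  s2:8  s3:2  s4:3  s5:3  s6:3 → peak 11
Best is Activity 2@2, peak 11.

11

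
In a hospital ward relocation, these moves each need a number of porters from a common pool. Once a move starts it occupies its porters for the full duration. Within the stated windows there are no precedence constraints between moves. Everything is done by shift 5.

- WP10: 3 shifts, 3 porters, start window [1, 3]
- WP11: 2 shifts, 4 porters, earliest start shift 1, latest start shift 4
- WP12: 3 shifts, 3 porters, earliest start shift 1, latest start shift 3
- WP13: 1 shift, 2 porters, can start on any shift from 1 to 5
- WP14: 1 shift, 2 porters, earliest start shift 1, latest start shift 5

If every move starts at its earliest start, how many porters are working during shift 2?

10

At early start, shift 2 has: WP10, WP11, WP12.
Demand: 3 + 4 + 3 = 10.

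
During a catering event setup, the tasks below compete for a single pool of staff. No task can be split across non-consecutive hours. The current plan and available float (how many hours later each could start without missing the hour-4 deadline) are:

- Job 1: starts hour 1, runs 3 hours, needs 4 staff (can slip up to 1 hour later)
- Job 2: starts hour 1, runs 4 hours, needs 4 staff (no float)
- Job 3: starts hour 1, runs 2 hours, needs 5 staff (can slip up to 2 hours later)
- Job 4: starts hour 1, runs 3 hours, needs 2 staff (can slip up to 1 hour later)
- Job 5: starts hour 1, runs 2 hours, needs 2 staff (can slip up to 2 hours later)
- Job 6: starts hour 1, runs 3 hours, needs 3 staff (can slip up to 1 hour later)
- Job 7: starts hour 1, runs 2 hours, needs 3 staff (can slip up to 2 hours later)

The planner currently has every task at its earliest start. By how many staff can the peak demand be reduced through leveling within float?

Early-start peak: h1:23  h2:23  h3:13  h4:4 ⇒ 23.
Leveled (Job 1@1, Job 2@1, Job 3@1, Job 4@1, Job 5@3, Job 6@1, Job 7@3): h1:18  h2:18  h3:18  h4:9 ⇒ 18.
Reduction 23 − 18 = 5.

5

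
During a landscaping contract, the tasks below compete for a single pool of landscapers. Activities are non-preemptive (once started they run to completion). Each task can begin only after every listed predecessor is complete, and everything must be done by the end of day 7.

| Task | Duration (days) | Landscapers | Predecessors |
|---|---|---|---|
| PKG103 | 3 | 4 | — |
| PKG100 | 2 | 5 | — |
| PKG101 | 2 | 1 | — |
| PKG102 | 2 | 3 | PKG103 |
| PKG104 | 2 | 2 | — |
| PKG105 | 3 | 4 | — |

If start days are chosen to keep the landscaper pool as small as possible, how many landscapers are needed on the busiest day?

Early-start (PKG103@1, PKG100@1, PKG101@1, PKG102@4, PKG104@1, PKG105@1) gives peak 16: d1:16  d2:16  d3:8  d4:3  d5:3  d6:0  d7:0.
Shift PKG100→4, PKG101→4, PKG102→6, PKG104→4.
Schedule PKG103@1, PKG100@4, PKG101@4, PKG102@6, PKG104@4, PKG105@1: d1:8  d2:8  d3:8  d4:8  d5:8  d6:3  d7:3 — peak 8.

8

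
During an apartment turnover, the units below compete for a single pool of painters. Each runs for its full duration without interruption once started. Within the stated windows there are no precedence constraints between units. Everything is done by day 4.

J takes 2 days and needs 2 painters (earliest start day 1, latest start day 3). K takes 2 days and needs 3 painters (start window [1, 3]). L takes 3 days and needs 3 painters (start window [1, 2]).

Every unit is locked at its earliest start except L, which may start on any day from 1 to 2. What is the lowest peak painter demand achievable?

L@1: d1:8  d2:8  d3:3  d4:0 → peak 8
L@2: d1:5  d2:8  d3:3  d4:3 → peak 8
Best is L@1, peak 8.

8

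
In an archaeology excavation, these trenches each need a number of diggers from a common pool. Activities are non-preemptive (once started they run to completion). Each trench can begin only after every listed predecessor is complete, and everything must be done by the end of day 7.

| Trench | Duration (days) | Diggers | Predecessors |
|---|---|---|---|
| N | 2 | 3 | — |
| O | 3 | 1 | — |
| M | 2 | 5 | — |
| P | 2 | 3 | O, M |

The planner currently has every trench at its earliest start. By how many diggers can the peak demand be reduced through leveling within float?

Early-start peak: d1:9  d2:9  d3:1  d4:3  d5:3  d6:0  d7:0 ⇒ 9.
Leveled (N@1, O@1, M@4, P@6): d1:4  d2:4  d3:1  d4:5  d5:5  d6:3  d7:3 ⇒ 5.
Reduction 9 − 5 = 4.

4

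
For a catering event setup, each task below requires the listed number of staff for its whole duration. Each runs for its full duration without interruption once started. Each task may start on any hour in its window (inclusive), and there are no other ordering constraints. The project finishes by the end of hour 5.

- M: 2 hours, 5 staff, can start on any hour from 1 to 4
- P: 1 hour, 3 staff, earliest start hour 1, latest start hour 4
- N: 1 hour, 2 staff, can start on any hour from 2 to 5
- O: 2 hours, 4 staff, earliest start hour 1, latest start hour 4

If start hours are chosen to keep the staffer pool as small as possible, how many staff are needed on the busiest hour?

Early-start (M@1, P@1, N@2, O@1) gives peak 12: h1:12  h2:11  h3:0  h4:0  h5:0.
Shift P→3, N→3, O→4.
Schedule M@1, P@3, N@3, O@4: h1:5  h2:5  h3:5  h4:4  h5:4 — peak 5.
Total staffer-hours = 23 over 5 hours ⇒ peak ≥ ⌈23/5⌉ = 5, so 5 is optimal.

5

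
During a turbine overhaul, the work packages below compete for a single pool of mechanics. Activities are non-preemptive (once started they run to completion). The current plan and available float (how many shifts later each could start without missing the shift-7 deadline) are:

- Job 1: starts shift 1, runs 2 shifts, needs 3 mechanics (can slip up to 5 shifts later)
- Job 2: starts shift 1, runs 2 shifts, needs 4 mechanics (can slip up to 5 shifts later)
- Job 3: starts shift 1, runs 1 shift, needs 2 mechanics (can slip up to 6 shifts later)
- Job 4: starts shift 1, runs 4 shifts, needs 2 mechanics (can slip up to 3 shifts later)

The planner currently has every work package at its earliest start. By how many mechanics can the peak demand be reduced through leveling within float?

Early-start peak: s1:11  s2:9  s3:2  s4:2  s5:0  s6:0  s7:0 ⇒ 11.
Leveled (Job 1@1, Job 2@5, Job 3@3, Job 4@1): s1:5  s2:5  s3:4  s4:2  s5:4  s6:4  s7:0 ⇒ 5.
Reduction 11 − 5 = 6.

6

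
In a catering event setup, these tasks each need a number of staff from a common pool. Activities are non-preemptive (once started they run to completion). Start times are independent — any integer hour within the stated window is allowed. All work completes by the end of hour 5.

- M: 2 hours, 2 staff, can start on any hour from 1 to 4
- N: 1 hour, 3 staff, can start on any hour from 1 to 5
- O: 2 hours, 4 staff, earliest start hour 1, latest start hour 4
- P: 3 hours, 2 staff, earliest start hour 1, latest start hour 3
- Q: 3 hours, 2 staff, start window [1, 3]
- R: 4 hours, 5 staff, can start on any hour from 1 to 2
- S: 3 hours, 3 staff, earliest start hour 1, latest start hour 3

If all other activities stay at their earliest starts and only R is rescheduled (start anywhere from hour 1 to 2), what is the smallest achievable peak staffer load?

R@1: h1:21  h2:18  h3:12  h4:5  h5:0 → peak 21
R@2: h1:16  h2:18  h3:12  h4:5  h5:5 → peak 18
Best is R@2, peak 18.

18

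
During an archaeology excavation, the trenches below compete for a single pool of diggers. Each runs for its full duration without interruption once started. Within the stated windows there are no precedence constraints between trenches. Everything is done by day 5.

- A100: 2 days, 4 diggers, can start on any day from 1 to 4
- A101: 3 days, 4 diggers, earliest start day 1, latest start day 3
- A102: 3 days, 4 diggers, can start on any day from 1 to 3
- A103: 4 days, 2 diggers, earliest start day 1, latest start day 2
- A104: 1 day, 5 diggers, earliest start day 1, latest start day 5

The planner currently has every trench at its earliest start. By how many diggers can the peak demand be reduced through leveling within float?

9

Early-start peak: d1:19  d2:14  d3:10  d4:2  d5:0 ⇒ 19.
Leveled (A100@1, A101@1, A102@3, A103@1, A104@5): d1:10  d2:10  d3:10  d4:6  d5:9 ⇒ 10.
Reduction 19 − 10 = 9.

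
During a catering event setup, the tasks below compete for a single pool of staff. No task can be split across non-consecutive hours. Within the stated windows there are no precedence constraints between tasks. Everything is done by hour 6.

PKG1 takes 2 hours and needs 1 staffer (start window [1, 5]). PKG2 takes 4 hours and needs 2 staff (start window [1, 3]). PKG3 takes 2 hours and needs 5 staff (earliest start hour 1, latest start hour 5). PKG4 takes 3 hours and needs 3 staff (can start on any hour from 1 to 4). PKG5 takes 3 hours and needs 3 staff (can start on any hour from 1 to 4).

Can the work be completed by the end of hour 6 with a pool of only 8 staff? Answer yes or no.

Schedule PKG1@1, PKG2@1, PKG3@1, PKG4@3, PKG5@3: h1:8  h2:8  h3:8  h4:8  h5:6  h6:0 — peak 8 ≤ 8.

yes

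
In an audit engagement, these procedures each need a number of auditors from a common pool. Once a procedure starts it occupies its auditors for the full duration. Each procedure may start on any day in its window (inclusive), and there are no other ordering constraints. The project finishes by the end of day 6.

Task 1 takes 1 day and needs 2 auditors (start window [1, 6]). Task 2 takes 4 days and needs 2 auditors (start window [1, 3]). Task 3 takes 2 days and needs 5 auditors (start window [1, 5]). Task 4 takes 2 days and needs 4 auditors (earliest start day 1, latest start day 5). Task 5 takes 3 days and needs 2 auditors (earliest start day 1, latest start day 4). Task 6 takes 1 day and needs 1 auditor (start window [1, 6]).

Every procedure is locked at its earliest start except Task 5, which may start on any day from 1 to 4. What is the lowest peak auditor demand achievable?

Task 5@1: d1:16  d2:13  d3:4  d4:2  d5:0  d6:0 → peak 16
Task 5@2: d1:14  d2:13  d3:4  d4:4  d5:0  d6:0 → peak 14
Task 5@3: d1:14  d2:11  d3:4  d4:4  d5:2  d6:0 → peak 14
Task 5@4: d1:14  d2:11  d3:2  d4:4  d5:2  d6:2 → peak 14
Best is Task 5@2, peak 14.

14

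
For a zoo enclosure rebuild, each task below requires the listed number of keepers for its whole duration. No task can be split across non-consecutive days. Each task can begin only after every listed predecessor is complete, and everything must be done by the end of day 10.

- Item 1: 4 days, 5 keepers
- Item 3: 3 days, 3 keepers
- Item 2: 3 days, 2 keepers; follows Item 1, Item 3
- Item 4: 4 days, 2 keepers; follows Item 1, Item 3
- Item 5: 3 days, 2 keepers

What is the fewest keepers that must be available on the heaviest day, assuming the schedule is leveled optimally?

Early-start (Item 1@1, Item 3@1, Item 2@5, Item 4@5, Item 5@1) gives peak 10: d1:10  d2:10  d3:10  d4:5  d5:4  d6:4  d7:4  d8:2  d9:0  d10:0.
Shift Item 5→4.
Schedule Item 1@1, Item 3@1, Item 2@5, Item 4@5, Item 5@4: d1:8  d2:8  d3:8  d4:7  d5:6  d6:6  d7:4  d8:2  d9:0  d10:0 — peak 8.

8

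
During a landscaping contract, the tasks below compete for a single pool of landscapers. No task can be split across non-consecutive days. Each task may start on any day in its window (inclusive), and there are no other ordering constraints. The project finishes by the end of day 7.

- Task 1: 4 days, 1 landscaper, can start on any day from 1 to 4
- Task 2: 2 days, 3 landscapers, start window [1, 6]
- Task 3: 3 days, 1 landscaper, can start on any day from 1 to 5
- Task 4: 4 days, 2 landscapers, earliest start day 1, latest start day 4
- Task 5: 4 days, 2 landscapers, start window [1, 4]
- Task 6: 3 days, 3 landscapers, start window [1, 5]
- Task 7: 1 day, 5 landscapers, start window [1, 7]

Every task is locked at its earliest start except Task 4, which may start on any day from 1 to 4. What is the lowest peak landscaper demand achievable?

Task 4@1: d1:17  d2:12  d3:9  d4:5  d5:0  d6:0  d7:0 → peak 17
Task 4@2: d1:15  d2:12  d3:9  d4:5  d5:2  d6:0  d7:0 → peak 15
Task 4@3: d1:15  d2:10  d3:9  d4:5  d5:2  d6:2  d7:0 → peak 15
Task 4@4: d1:15  d2:10  d3:7  d4:5  d5:2  d6:2  d7:2 → peak 15
Best is Task 4@2, peak 15.

15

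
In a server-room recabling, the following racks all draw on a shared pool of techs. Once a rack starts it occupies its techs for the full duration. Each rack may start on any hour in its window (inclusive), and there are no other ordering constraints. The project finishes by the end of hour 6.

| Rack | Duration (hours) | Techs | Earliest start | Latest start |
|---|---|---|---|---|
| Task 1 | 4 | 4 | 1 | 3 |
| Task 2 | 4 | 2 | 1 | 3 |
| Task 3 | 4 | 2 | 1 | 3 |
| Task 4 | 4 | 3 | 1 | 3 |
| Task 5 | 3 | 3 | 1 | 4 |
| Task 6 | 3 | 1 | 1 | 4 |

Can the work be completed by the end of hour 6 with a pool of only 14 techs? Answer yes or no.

Schedule Task 1@1, Task 2@1, Task 3@1, Task 4@1, Task 5@1, Task 6@4: h1:14  h2:14  h3:14  h4:12  h5:1  h6:1 — peak 14 ≤ 14.

yes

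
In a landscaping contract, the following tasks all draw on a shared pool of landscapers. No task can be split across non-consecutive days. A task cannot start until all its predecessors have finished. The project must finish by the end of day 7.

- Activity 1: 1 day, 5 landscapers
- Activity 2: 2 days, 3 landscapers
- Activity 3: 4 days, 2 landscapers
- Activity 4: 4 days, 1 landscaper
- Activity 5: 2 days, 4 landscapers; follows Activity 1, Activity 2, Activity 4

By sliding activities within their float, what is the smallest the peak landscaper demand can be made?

6

Early-start (Activity 1@1, Activity 2@1, Activity 3@1, Activity 4@1, Activity 5@5) gives peak 11: d1:11  d2:6  d3:3  d4:3  d5:4  d6:4  d7:0.
Shift Activity 2→2, Activity 3→2.
Schedule Activity 1@1, Activity 2@2, Activity 3@2, Activity 4@1, Activity 5@5: d1:6  d2:6  d3:6  d4:3  d5:6  d6:4  d7:0 — peak 6.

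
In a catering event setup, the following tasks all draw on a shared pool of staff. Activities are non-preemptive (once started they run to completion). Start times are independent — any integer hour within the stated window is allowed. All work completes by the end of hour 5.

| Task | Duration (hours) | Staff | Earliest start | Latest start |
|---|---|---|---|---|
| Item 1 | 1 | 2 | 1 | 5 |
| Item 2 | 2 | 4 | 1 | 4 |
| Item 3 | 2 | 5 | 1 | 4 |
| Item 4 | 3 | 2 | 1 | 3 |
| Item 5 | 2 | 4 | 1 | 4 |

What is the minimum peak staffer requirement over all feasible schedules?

8

Early-start (Item 1@1, Item 2@1, Item 3@1, Item 4@1, Item 5@1) gives peak 17: h1:17  h2:15  h3:2  h4:0  h5:0.
Shift Item 3→4, Item 4→3, Item 5→2.
Schedule Item 1@1, Item 2@1, Item 3@4, Item 4@3, Item 5@2: h1:6  h2:8  h3:6  h4:7  h5:7 — peak 8.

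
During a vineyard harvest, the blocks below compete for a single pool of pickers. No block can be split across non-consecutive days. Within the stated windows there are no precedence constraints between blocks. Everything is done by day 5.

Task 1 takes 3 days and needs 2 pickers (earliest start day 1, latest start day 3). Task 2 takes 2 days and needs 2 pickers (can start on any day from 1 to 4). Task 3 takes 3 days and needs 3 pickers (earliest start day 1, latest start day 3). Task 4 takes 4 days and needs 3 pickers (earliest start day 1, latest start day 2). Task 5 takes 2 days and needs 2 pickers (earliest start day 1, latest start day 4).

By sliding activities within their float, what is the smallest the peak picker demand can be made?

8

Early-start (Task 1@1, Task 2@1, Task 3@1, Task 4@1, Task 5@1) gives peak 12: d1:12  d2:12  d3:8  d4:3  d5:0.
Shift Task 3→3, Task 5→4.
Schedule Task 1@1, Task 2@1, Task 3@3, Task 4@1, Task 5@4: d1:7  d2:7  d3:8  d4:8  d5:5 — peak 8.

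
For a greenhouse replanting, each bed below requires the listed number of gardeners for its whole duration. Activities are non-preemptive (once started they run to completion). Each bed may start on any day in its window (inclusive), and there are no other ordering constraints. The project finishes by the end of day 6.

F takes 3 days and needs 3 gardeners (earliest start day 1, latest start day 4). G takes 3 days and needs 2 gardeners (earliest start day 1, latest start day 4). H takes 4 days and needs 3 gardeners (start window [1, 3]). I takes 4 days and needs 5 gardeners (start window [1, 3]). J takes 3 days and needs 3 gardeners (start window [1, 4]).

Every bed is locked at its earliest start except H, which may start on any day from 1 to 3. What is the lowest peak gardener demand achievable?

H@1: d1:16  d2:16  d3:16  d4:8  d5:0  d6:0 → peak 16
H@2: d1:13  d2:16  d3:16  d4:8  d5:3  d6:0 → peak 16
H@3: d1:13  d2:13  d3:16  d4:8  d5:3  d6:3 → peak 16
Best is H@1, peak 16.

16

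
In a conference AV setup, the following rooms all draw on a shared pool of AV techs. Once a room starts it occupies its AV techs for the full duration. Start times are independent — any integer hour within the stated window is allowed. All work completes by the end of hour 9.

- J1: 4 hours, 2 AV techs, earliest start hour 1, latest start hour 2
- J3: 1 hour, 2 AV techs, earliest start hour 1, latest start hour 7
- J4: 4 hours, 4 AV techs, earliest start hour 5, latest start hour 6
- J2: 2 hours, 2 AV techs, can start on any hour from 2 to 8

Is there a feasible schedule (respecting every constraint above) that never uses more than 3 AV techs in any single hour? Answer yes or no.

no

Total AV tech-hours = 30; over 9 hours the average is 30/9 > 3, so some hour must exceed 3.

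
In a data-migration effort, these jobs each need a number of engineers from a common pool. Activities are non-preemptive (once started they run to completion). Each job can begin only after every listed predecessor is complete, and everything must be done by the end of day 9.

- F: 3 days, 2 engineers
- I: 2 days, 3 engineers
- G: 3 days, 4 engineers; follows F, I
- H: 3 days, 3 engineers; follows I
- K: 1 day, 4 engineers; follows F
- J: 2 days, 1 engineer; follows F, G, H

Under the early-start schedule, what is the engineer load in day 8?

At early start, day 8 has: J.
Demand: 1 = 1.

1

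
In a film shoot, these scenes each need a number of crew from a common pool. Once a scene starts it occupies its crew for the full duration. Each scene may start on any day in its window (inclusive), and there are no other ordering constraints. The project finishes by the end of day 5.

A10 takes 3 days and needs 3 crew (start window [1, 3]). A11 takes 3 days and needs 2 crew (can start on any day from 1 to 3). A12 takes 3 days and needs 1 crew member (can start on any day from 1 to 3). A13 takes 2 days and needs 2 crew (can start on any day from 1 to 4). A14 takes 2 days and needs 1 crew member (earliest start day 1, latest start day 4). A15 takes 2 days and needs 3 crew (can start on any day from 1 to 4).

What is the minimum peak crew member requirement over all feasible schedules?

Early-start (A10@1, A11@1, A12@1, A13@1, A14@1, A15@1) gives peak 12: d1:12  d2:12  d3:6  d4:0  d5:0.
Shift A13→4, A14→4, A15→4.
Schedule A10@1, A11@1, A12@1, A13@4, A14@4, A15@4: d1:6  d2:6  d3:6  d4:6  d5:6 — peak 6.
Total crew member-days = 30 over 5 days ⇒ peak ≥ ⌈30/5⌉ = 6, so 6 is optimal.

6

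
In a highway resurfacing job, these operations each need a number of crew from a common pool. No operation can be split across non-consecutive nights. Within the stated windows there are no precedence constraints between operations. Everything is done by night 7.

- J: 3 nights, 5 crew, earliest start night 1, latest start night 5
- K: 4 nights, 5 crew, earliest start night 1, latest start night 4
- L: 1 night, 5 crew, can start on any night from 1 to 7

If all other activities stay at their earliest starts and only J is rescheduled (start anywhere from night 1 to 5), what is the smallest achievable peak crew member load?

J@1: n1:15  n2:10  n3:10  n4:5  n5:0  n6:0  n7:0 → peak 15
J@2: n1:10  n2:10  n3:10  n4:10  n5:0  n6:0  n7:0 → peak 10
J@3: n1:10  n2:5  n3:10  n4:10  n5:5  n6:0  n7:0 → peak 10
J@4: n1:10  n2:5  n3:5  n4:10  n5:5  n6:5  n7:0 → peak 10
J@5: n1:10  n2:5  n3:5  n4:5  n5:5  n6:5  n7:5 → peak 10
Best is J@2, peak 10.

10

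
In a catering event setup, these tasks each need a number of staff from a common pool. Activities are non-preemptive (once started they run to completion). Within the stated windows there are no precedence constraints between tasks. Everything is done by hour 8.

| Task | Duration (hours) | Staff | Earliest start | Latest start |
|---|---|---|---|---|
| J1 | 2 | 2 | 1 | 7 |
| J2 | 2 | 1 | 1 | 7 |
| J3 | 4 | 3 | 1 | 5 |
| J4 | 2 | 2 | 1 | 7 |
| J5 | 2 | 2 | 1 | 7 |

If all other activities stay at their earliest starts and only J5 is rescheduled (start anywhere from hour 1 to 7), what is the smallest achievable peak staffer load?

8

J5@1: h1:10  h2:10  h3:3  h4:3  h5:0  h6:0  h7:0  h8:0 → peak 10
J5@2: h1:8  h2:10  h3:5  h4:3  h5:0  h6:0  h7:0  h8:0 → peak 10
J5@3: h1:8  h2:8  h3:5  h4:5  h5:0  h6:0  h7:0  h8:0 → peak 8
J5@4: h1:8  h2:8  h3:3  h4:5  h5:2  h6:0  h7:0  h8:0 → peak 8
J5@5: h1:8  h2:8  h3:3  h4:3  h5:2  h6:2  h7:0  h8:0 → peak 8
J5@6: h1:8  h2:8  h3:3  h4:3  h5:0  h6:2  h7:2  h8:0 → peak 8
J5@7: h1:8  h2:8  h3:3  h4:3  h5:0  h6:0  h7:2  h8:2 → peak 8
Best is J5@3, peak 8.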